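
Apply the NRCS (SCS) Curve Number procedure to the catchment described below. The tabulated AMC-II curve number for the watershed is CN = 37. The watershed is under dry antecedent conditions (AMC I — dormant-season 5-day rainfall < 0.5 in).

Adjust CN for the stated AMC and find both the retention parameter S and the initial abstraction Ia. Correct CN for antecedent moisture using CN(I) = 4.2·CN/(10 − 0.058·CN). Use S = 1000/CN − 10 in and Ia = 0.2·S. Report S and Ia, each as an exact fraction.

Adjust CN=37 to AMC I: 4.2·37/(10 − 0.058·37) → (777/5) ÷ (3927/500) = 3700/187 ≈ 19.786
S = 1000/(3700/187) − 10 = 1500/37 in ≈ 40.541 in
Initial abstraction Ia = S/5 = (1500/37)/5 = 300/37 ≈ 8.108 in

S = 1500/37 in ≈ 40.541 in; Ia = 300/37 in ≈ 8.108 in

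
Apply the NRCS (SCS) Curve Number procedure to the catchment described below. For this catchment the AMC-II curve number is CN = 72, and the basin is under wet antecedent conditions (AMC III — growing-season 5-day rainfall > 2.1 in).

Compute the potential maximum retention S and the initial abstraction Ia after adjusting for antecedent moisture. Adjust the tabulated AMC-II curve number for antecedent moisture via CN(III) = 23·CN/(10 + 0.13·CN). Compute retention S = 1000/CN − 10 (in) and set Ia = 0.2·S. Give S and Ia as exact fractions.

S = 350/207 in ≈ 1.691 in; Ia = 70/207 in ≈ 0.338 in

CN(III) from CN(II)=72: (23·72)/(10 + 0.13·72) = 10350/121 ≈ 85.537
S = 1000/(10350/121) − 10 = 350/207 in ≈ 1.691 in
Ia = 0.2S: 0.2·1.691 = 0.338 in (exactly 70/207)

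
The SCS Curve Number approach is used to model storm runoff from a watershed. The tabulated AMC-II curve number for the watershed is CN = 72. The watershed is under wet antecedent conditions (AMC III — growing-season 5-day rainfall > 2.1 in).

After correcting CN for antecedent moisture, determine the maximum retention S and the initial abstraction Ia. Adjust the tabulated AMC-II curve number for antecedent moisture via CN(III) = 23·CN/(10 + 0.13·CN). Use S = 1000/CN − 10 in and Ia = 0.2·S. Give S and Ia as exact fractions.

Wet (AMC III): CN(III) = 23·72/(10 + 0.13·72) = 1656/(484/25) = 10350/121 ≈ 85.537
Max retention: S = 1000/(10350/121) − 10 = 350/207 in (≈ 1.691 in)
Ia = 0.2S: 0.2·1.691 = 0.338 in (exactly 70/207)

S = 350/207 in ≈ 1.691 in; Ia = 70/207 in ≈ 0.338 in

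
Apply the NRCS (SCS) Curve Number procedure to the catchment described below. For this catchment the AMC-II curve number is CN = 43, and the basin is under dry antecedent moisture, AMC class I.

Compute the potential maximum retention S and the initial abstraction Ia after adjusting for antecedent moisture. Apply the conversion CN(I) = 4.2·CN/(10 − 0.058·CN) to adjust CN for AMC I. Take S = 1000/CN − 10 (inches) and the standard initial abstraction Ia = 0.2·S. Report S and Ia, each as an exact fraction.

S = 9500/301 in ≈ 31.561 in; Ia = 1900/301 in ≈ 6.312 in

CN(I) from CN(II)=43: (4.2·43)/(10 − 0.058·43) = 30100/1251 ≈ 24.061
Max retention: S = 1000/(30100/1251) − 10 = 9500/301 in (≈ 31.561 in)
Ia = 0.2·(9500/301) = 1900/301 in ≈ 6.312 in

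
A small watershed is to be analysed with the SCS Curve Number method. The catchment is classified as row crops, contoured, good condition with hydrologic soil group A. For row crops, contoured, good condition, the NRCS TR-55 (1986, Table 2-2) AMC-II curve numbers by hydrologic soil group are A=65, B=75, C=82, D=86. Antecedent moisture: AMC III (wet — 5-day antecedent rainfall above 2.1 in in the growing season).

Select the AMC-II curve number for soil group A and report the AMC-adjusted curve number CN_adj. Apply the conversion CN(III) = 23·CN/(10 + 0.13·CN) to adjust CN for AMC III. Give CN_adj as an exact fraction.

CN_adj = 29900/369 ≈ 81.030

NRCS table: row crops, contoured, good condition, soil group A → CN(II) = 65
CN(III) from CN(II)=65: (23·65)/(10 + 0.13·65) = 29900/369 ≈ 81.030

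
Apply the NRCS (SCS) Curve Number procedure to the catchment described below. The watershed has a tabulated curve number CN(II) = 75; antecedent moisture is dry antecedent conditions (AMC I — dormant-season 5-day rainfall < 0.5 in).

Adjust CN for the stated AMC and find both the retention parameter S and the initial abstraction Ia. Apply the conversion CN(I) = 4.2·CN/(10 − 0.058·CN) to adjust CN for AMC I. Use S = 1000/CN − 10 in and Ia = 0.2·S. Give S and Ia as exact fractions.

Adjust CN=75 to AMC I: 4.2·75/(10 − 0.058·75) → 315 ÷ (113/20) = 6300/113 ≈ 55.752
S = 1000/(6300/113) − 10 = 500/63 in ≈ 7.937 in
Initial abstraction Ia = S/5 = (500/63)/5 = 100/63 ≈ 1.587 in

S = 500/63 in ≈ 7.937 in; Ia = 100/63 in ≈ 1.587 in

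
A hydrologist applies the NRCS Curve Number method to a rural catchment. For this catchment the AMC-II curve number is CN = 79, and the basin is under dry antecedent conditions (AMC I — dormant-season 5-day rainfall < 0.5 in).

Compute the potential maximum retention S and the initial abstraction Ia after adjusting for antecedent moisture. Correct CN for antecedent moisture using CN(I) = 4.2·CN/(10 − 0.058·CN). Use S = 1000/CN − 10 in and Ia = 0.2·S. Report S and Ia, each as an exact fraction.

Dry (AMC I): CN(I) = 4.2·79/(10 − 0.058·79) = (1659/5)/(2709/500) = 7900/129 ≈ 61.240
S = 1000/(7900/129) − 10 = 500/79 in ≈ 6.329 in
Ia = 0.2·(500/79) = 100/79 in ≈ 1.266 in

S = 500/79 in ≈ 6.329 in; Ia = 100/79 in ≈ 1.266 in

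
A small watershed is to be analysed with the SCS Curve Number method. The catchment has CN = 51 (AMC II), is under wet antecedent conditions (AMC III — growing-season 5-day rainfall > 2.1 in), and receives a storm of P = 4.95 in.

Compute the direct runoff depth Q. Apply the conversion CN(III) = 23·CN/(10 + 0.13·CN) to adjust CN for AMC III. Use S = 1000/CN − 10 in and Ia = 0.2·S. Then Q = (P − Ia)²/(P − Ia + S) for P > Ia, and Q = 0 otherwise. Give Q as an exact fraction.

CN(III) from CN(II)=51: (23·51)/(10 + 0.13·51) = 117300/1663 ≈ 70.535
S = 1000/(117300/1663) − 10 = 4900/1173 in ≈ 4.177 in
Ia = 0.2S: 0.2·4.177 = 0.835 in (exactly 980/1173)
Since P=4.950 > Ia=0.835: effective rainfall P−Ia = 96527/23460 in
Q: (96527/23460)² ÷ (194527/23460) = 9317461729/4563603420 in (≈ 2.042 in)

Q = 9317461729/4563603420 in ≈ 2.042 in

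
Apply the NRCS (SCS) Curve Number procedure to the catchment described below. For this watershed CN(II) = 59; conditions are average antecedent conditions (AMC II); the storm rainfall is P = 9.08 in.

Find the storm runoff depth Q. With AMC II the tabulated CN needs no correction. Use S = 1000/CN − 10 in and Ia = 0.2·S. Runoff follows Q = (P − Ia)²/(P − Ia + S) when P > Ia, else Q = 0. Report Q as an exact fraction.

AMC II — tabulated CN = 59 applies directly.
S = 1000/59 − 10 = 410/59 in ≈ 6.949 in
Ia = 0.2S: 0.2·6.949 = 1.390 in (exactly 82/59)
Excess rainfall: 9.080 − 1.390 = 7.690 in; P > Ia so Q > 0
Runoff Q = (P−Ia)²/(P−Ia+S) = (7.690)²/(7.690+6.949) = 128663649/31849675 ≈ 4.040 in

Q = 128663649/31849675 in ≈ 4.040 in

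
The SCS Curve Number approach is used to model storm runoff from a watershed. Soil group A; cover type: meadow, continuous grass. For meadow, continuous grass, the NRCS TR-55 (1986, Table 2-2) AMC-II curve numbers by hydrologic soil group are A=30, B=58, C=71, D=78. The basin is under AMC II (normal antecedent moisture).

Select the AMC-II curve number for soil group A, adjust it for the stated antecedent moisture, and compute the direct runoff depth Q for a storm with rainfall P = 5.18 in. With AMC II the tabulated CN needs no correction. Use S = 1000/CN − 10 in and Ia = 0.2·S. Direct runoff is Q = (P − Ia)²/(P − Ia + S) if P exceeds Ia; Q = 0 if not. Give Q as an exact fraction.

Q = 121/10950 in ≈ 0.011 in

NRCS table: meadow, continuous grass, soil group A → CN(II) = 30
AMC II — tabulated CN = 30 applies directly.
Retention S: 1000/CN − 10 with CN=30.000 → S = 70/3 ≈ 23.333 in
Initial abstraction Ia = S/5 = (70/3)/5 = 14/3 ≈ 4.667 in
Since P=5.180 > Ia=4.667: effective rainfall P−Ia = 77/150 in
Runoff Q = (P−Ia)²/(P−Ia+S) = (0.513)²/(0.513+23.333) = 121/10950 ≈ 0.011 in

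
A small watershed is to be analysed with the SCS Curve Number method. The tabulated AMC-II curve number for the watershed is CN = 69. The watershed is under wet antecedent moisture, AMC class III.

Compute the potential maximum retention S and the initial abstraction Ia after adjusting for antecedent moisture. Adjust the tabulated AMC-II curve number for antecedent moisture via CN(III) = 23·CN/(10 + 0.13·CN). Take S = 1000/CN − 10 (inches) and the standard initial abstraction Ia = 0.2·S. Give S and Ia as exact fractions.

S = 3100/1587 in ≈ 1.953 in; Ia = 620/1587 in ≈ 0.391 in

Adjust CN=69 to AMC III: 23·69/(10 + 0.13·69) → 1587 ÷ (1897/100) = 158700/1897 ≈ 83.658
Max retention: S = 1000/(158700/1897) − 10 = 3100/1587 in (≈ 1.953 in)
Ia = 0.2S: 0.2·1.953 = 0.391 in (exactly 620/1587)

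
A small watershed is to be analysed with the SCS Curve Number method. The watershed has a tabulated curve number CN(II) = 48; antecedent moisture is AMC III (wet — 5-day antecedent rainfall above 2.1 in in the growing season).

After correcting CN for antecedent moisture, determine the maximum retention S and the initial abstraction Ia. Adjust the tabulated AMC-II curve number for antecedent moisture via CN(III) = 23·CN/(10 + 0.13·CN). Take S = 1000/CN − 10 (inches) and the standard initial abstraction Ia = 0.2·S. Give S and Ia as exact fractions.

Wet (AMC III): CN(III) = 23·48/(10 + 0.13·48) = 1104/(406/25) = 13800/203 ≈ 67.980
Max retention: S = 1000/(13800/203) − 10 = 325/69 in (≈ 4.710 in)
Ia = 0.2·(325/69) = 65/69 in ≈ 0.942 in

S = 325/69 in ≈ 4.710 in; Ia = 65/69 in ≈ 0.942 in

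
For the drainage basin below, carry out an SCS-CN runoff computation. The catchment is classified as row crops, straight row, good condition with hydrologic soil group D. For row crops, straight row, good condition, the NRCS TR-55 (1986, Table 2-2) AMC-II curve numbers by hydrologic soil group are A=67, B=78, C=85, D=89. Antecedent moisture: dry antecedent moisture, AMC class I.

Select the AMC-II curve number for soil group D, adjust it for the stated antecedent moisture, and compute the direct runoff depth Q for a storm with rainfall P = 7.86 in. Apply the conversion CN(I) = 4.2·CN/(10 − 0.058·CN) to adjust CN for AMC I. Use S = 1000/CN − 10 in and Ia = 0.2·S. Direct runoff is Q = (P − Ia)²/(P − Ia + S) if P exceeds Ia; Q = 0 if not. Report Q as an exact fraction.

Q = 461743353289/89199613650 in ≈ 5.177 in

NRCS table: row crops, straight row, good condition, soil group D → CN(II) = 89
Dry (AMC I): CN(I) = 4.2·89/(10 − 0.058·89) = (1869/5)/(2419/500) = 186900/2419 ≈ 77.263
Retention S: 1000/CN − 10 with CN=77.263 → S = 5500/1869 ≈ 2.943 in
Ia = 0.2S: 0.2·2.943 = 0.589 in (exactly 1100/1869)
Since P=7.860 > Ia=0.589: effective rainfall P−Ia = 679517/93450 in
Q = (679517/93450)²/((679517/93450) + 5500/1869) = (461743353289/8732902500)/(954517/93450) = 461743353289/89199613650 in ≈ 5.177 in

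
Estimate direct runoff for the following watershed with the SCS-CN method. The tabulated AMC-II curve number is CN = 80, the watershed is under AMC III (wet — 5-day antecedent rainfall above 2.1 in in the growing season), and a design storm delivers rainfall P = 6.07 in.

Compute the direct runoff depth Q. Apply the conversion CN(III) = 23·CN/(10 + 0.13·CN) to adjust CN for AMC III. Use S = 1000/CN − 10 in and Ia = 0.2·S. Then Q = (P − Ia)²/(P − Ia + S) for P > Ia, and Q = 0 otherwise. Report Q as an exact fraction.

Q = 181198521/36710300 in ≈ 4.936 in

Wet (AMC III): CN(III) = 23·80/(10 + 0.13·80) = 1840/(102/5) = 4600/51 ≈ 90.196
S = 1000/(4600/51) − 10 = 25/23 in ≈ 1.087 in
Ia = 0.2·(25/23) = 5/23 in ≈ 0.217 in
Excess rainfall: 6.070 − 0.217 = 5.853 in; P > Ia so Q > 0
Runoff Q = (P−Ia)²/(P−Ia+S) = (5.853)²/(5.853+1.087) = 181198521/36710300 ≈ 4.936 in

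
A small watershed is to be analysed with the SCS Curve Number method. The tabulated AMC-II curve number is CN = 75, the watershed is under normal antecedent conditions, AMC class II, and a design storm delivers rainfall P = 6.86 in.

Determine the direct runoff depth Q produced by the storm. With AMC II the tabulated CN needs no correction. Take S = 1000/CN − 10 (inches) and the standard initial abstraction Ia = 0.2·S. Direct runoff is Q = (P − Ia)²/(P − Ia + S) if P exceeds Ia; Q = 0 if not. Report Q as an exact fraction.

Average conditions: CN = 75 (no AMC adjustment).
Retention S: 1000/CN − 10 with CN=75.000 → S = 10/3 ≈ 3.333 in
Initial abstraction Ia = S/5 = (10/3)/5 = 2/3 ≈ 0.667 in
Since P=6.860 > Ia=0.667: effective rainfall P−Ia = 929/150 in
Q = (929/150)²/((929/150) + 10/3) = (863041/22500)/(1429/150) = 863041/214350 in ≈ 4.026 in

Q = 863041/214350 in ≈ 4.026 in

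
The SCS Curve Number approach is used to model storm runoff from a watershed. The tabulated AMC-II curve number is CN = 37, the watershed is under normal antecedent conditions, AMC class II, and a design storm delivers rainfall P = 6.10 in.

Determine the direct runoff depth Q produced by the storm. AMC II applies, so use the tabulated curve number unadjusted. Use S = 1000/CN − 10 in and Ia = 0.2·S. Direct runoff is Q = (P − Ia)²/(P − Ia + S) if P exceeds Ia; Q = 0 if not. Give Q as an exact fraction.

Q = 994009/2699890 in ≈ 0.368 in

Average conditions: CN = 37 (no AMC adjustment).
Retention S: 1000/CN − 10 with CN=37.000 → S = 630/37 ≈ 17.027 in
Ia = 0.2S: 0.2·17.027 = 3.405 in (exactly 126/37)
Excess rainfall: 6.100 − 3.405 = 2.695 in; P > Ia so Q > 0
Q = (997/370)²/((997/370) + 630/37) = (994009/136900)/(7297/370) = 994009/2699890 in ≈ 0.368 in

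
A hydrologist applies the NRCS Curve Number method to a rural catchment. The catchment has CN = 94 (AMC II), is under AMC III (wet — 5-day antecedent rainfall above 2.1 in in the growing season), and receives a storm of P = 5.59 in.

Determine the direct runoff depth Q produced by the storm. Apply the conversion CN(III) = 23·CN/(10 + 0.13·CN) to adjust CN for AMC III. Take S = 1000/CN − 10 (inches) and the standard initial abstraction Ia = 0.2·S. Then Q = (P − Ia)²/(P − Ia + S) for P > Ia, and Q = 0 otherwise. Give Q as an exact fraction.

Wet (AMC III): CN(III) = 23·94/(10 + 0.13·94) = 2162/(1111/50) = 108100/1111 ≈ 97.300
S = 1000/(108100/1111) − 10 = 300/1081 in ≈ 0.278 in
Ia = 0.2·(300/1081) = 60/1081 in ≈ 0.056 in
Since P=5.590 > Ia=0.056: effective rainfall P−Ia = 598279/108100 in
Runoff Q = (P−Ia)²/(P−Ia+S) = (5.534)²/(5.534+0.278) = 357937761841/67916959900 ≈ 5.270 in

Q = 357937761841/67916959900 in ≈ 5.270 in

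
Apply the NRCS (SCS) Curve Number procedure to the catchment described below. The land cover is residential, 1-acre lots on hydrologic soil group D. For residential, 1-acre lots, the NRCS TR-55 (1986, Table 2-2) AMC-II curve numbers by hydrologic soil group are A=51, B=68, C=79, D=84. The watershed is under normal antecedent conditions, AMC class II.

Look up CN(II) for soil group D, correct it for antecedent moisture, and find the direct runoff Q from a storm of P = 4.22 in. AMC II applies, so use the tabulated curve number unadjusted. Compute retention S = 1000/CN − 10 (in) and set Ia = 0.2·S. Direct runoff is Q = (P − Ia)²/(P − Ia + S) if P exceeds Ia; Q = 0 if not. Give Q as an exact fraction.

NRCS table: residential, 1-acre lots, soil group D → CN(II) = 84
Average conditions: CN = 84 (no AMC adjustment).
Retention S: 1000/CN − 10 with CN=84.000 → S = 40/21 ≈ 1.905 in
Ia = 0.2·(40/21) = 8/21 in ≈ 0.381 in
Excess rainfall: 4.220 − 0.381 = 3.839 in; P > Ia so Q > 0
Runoff Q = (P−Ia)²/(P−Ia+S) = (3.839)²/(3.839+1.905) = 16248961/6332550 ≈ 2.566 in

Q = 16248961/6332550 in ≈ 2.566 in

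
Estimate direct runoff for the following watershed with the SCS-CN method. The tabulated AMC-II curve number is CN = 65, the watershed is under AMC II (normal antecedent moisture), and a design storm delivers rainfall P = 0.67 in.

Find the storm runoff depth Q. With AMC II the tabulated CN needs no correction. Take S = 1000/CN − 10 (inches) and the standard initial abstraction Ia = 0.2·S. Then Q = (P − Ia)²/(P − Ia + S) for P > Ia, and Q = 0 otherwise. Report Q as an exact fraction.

CN(II) = 65; AMC II needs no correction.
Retention S: 1000/CN − 10 with CN=65.000 → S = 70/13 ≈ 5.385 in
Ia = 0.2·(70/13) = 14/13 in ≈ 1.077 in
P = 0.670 ≤ Ia = 1.077 in: entire storm abstracted, Q = 0.

Q = 0 in ≈ 0.000 in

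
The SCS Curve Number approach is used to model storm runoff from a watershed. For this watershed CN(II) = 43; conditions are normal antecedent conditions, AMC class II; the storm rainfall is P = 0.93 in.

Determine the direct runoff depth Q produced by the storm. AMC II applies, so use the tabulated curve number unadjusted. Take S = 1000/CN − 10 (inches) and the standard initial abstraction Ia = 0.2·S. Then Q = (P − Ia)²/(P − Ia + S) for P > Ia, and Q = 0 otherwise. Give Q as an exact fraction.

CN(II) = 43; AMC II needs no correction.
Max retention: S = 1000/43 − 10 = 570/43 in (≈ 13.256 in)
Ia = 0.2·(570/43) = 114/43 in ≈ 2.651 in
P = 0.930 ≤ Ia = 2.651 in: entire storm abstracted, Q = 0.

Q = 0 in ≈ 0.000 in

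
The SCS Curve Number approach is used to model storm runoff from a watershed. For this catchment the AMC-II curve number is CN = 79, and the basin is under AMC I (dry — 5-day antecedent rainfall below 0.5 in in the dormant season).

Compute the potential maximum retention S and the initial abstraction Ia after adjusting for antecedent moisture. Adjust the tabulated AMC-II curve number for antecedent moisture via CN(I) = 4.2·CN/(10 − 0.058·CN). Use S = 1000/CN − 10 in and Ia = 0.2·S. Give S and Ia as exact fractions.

CN(I) from CN(II)=79: (4.2·79)/(10 − 0.058·79) = 7900/129 ≈ 61.240
Retention S: 1000/CN − 10 with CN=61.240 → S = 500/79 ≈ 6.329 in
Ia = 0.2S: 0.2·6.329 = 1.266 in (exactly 100/79)

S = 500/79 in ≈ 6.329 in; Ia = 100/79 in ≈ 1.266 in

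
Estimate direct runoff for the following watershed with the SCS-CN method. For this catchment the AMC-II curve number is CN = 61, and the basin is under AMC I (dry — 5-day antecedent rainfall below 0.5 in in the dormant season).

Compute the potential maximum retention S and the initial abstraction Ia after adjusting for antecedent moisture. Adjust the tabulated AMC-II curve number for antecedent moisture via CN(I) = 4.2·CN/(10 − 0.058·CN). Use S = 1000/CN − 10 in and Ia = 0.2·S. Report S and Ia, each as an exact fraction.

S = 6500/427 in ≈ 15.222 in; Ia = 1300/427 in ≈ 3.044 in

Dry (AMC I): CN(I) = 4.2·61/(10 − 0.058·61) = (1281/5)/(3231/500) = 42700/1077 ≈ 39.647
S = 1000/(42700/1077) − 10 = 6500/427 in ≈ 15.222 in
Ia = 0.2S: 0.2·15.222 = 3.044 in (exactly 1300/427)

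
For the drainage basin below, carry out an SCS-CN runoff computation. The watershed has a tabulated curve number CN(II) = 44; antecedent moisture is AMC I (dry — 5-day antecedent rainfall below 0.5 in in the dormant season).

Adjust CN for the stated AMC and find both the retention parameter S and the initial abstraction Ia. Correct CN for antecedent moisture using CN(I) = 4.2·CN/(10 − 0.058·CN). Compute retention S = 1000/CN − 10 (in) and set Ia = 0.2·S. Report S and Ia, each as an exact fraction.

CN(I) from CN(II)=44: (4.2·44)/(10 − 0.058·44) = 3300/133 ≈ 24.812
Retention S: 1000/CN − 10 with CN=24.812 → S = 1000/33 ≈ 30.303 in
Initial abstraction Ia = S/5 = (1000/33)/5 = 200/33 ≈ 6.061 in

S = 1000/33 in ≈ 30.303 in; Ia = 200/33 in ≈ 6.061 in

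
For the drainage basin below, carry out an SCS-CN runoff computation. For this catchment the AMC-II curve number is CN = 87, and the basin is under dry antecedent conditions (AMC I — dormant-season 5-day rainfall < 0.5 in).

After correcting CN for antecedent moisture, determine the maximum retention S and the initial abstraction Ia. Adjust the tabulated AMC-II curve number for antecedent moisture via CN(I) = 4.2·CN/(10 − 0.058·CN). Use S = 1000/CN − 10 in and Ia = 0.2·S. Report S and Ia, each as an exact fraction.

Adjust CN=87 to AMC I: 4.2·87/(10 − 0.058·87) → (1827/5) ÷ (2477/500) = 182700/2477 ≈ 73.759
Max retention: S = 1000/(182700/2477) − 10 = 6500/1827 in (≈ 3.558 in)
Ia = 0.2·(6500/1827) = 1300/1827 in ≈ 0.712 in

S = 6500/1827 in ≈ 3.558 in; Ia = 1300/1827 in ≈ 0.712 in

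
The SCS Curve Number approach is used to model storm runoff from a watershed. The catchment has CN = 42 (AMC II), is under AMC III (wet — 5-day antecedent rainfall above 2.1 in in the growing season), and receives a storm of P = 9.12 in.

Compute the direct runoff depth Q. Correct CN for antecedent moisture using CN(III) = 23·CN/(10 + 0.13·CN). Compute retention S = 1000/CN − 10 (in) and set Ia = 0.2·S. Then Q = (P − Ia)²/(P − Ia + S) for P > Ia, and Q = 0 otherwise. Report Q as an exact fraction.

Q = 2285987344/507524325 in ≈ 4.504 in

Wet (AMC III): CN(III) = 23·42/(10 + 0.13·42) = 966/(773/50) = 48300/773 ≈ 62.484
S = 1000/(48300/773) − 10 = 2900/483 in ≈ 6.004 in
Ia = 0.2·(2900/483) = 580/483 in ≈ 1.201 in
P − Ia = 9.120 − 1.201 = 95624/12075 ≈ 7.919 in (> 0, runoff occurs)
Runoff Q = (P−Ia)²/(P−Ia+S) = (7.919)²/(7.919+6.004) = 2285987344/507524325 ≈ 4.504 in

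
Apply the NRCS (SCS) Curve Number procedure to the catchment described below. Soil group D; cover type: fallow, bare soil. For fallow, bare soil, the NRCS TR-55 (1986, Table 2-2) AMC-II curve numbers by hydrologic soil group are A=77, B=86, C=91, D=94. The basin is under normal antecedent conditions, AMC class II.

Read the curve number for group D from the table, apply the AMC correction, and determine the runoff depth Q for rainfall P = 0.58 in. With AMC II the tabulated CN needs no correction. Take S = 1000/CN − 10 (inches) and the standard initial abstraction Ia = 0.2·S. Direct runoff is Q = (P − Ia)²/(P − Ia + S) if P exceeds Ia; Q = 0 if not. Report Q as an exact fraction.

Q = 1129969/6023050 in ≈ 0.188 in

NRCS table: fallow, bare soil, soil group D → CN(II) = 94
AMC II — tabulated CN = 94 applies directly.
S = 1000/94 − 10 = 30/47 in ≈ 0.638 in
Ia = 0.2·(30/47) = 6/47 in ≈ 0.128 in
P − Ia = 0.580 − 0.128 = 1063/2350 ≈ 0.452 in (> 0, runoff occurs)
Runoff Q = (P−Ia)²/(P−Ia+S) = (0.452)²/(0.452+0.638) = 1129969/6023050 ≈ 0.188 in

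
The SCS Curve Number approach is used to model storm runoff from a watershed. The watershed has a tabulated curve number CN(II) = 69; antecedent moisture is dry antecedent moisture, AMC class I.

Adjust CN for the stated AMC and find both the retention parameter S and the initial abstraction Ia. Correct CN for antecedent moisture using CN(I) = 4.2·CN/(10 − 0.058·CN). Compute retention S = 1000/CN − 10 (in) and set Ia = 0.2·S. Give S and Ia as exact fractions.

CN(I) from CN(II)=69: (4.2·69)/(10 − 0.058·69) = 144900/2999 ≈ 48.316
S = 1000/(144900/2999) − 10 = 15500/1449 in ≈ 10.697 in
Ia = 0.2·(15500/1449) = 3100/1449 in ≈ 2.139 in

S = 15500/1449 in ≈ 10.697 in; Ia = 3100/1449 in ≈ 2.139 in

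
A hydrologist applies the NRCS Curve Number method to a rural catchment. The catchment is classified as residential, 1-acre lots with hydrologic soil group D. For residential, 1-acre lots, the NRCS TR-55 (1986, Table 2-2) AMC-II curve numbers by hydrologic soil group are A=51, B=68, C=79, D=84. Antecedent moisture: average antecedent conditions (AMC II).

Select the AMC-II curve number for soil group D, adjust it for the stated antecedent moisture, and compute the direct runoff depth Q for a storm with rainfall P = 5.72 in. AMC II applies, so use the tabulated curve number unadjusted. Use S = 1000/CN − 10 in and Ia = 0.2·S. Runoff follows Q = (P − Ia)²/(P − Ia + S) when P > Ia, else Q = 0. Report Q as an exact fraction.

NRCS table: residential, 1-acre lots, soil group D → CN(II) = 84
Average conditions: CN = 84 (no AMC adjustment).
Max retention: S = 1000/84 − 10 = 40/21 in (≈ 1.905 in)
Ia = 0.2S: 0.2·1.905 = 0.381 in (exactly 8/21)
Since P=5.720 > Ia=0.381: effective rainfall P−Ia = 2803/525 in
Q = (2803/525)²/((2803/525) + 40/21) = (7856809/275625)/(3803/525) = 7856809/1996575 in ≈ 3.935 in

Q = 7856809/1996575 in ≈ 3.935 in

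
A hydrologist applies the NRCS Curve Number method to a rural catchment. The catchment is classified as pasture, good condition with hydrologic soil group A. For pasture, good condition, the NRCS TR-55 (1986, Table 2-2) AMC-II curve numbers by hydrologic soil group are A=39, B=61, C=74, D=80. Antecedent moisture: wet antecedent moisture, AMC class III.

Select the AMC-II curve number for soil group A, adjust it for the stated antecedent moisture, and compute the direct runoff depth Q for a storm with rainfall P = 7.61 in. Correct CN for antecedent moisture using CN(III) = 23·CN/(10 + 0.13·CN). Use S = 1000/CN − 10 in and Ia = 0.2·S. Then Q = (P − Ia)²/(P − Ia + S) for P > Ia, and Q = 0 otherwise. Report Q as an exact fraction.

Q = 314291420689/105004344900 in ≈ 2.993 in

NRCS table: pasture, good condition, soil group A → CN(II) = 39
Wet (AMC III): CN(III) = 23·39/(10 + 0.13·39) = 897/(1507/100) = 89700/1507 ≈ 59.522
Retention S: 1000/CN − 10 with CN=59.522 → S = 6100/897 ≈ 6.800 in
Ia = 0.2S: 0.2·6.800 = 1.360 in (exactly 1220/897)
Excess rainfall: 7.610 − 1.360 = 6.250 in; P > Ia so Q > 0
Q: (560617/89700)² ÷ (1170617/89700) = 314291420689/105004344900 in (≈ 2.993 in)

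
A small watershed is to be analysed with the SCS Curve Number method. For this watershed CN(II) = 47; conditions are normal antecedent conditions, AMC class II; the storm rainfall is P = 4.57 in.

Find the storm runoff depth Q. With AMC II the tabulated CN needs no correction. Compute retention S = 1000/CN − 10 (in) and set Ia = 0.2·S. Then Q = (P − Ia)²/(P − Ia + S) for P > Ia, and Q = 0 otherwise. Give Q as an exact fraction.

Q = 118352641/300231300 in ≈ 0.394 in

CN(II) = 47; AMC II needs no correction.
Max retention: S = 1000/47 − 10 = 530/47 in (≈ 11.277 in)
Initial abstraction Ia = S/5 = (530/47)/5 = 106/47 ≈ 2.255 in
Excess rainfall: 4.570 − 2.255 = 2.315 in; P > Ia so Q > 0
Q = (10879/4700)²/((10879/4700) + 530/47) = (118352641/22090000)/(63879/4700) = 118352641/300231300 in ≈ 0.394 in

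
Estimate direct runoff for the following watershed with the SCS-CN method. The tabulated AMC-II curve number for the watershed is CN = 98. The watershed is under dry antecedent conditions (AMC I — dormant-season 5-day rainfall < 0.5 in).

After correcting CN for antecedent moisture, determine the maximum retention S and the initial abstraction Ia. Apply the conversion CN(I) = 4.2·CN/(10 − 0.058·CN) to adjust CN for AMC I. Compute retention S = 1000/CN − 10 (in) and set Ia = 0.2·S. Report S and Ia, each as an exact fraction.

S = 500/1029 in ≈ 0.486 in; Ia = 100/1029 in ≈ 0.097 in

CN(I) from CN(II)=98: (4.2·98)/(10 − 0.058·98) = 102900/1079 ≈ 95.366
Retention S: 1000/CN − 10 with CN=95.366 → S = 500/1029 ≈ 0.486 in
Ia = 0.2·(500/1029) = 100/1029 in ≈ 0.097 in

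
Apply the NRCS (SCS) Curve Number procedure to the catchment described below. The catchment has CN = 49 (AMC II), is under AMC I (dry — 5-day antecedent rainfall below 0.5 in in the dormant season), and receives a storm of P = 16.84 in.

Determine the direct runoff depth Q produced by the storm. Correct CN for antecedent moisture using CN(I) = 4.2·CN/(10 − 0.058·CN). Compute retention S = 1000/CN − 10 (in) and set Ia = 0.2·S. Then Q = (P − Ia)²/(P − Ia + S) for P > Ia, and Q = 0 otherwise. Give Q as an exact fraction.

CN(I) from CN(II)=49: (4.2·49)/(10 − 0.058·49) = 34300/1193 ≈ 28.751
Retention S: 1000/CN − 10 with CN=28.751 → S = 8500/343 ≈ 24.781 in
Ia = 0.2S: 0.2·24.781 = 4.956 in (exactly 1700/343)
P − Ia = 16.840 − 4.956 = 101903/8575 ≈ 11.884 in (> 0, runoff occurs)
Q = (101903/8575)²/((101903/8575) + 8500/343) = (10384221409/73530625)/(314403/8575) = 10384221409/2696005725 in ≈ 3.852 in

Q = 10384221409/2696005725 in ≈ 3.852 in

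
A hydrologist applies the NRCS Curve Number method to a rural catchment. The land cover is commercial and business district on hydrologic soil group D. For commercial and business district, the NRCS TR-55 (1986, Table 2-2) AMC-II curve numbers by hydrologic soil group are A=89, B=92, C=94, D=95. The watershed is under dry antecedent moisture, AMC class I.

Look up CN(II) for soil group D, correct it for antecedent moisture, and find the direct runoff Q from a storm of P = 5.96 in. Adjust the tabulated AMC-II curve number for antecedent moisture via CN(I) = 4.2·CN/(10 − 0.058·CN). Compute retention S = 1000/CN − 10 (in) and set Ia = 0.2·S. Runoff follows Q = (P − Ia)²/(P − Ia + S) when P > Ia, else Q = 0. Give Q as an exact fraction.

NRCS table: commercial and business district, soil group D → CN(II) = 95
CN(I) from CN(II)=95: (4.2·95)/(10 − 0.058·95) = 39900/449 ≈ 88.864
S = 1000/(39900/449) − 10 = 500/399 in ≈ 1.253 in
Ia = 0.2·(500/399) = 100/399 in ≈ 0.251 in
Excess rainfall: 5.960 − 0.251 = 5.709 in; P > Ia so Q > 0
Q = (56951/9975)²/((56951/9975) + 500/399) = (3243416401/99500625)/(69451/9975) = 3243416401/692773725 in ≈ 4.682 in

Q = 3243416401/692773725 in ≈ 4.682 in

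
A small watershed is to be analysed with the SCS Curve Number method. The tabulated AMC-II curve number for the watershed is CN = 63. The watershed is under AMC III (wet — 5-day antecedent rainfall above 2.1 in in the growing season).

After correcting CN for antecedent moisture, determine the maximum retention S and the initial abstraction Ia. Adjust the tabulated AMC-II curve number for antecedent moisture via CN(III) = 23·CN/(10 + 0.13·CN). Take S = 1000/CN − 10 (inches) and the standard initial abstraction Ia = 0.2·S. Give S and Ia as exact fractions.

S = 3700/1449 in ≈ 2.553 in; Ia = 740/1449 in ≈ 0.511 in

Adjust CN=63 to AMC III: 23·63/(10 + 0.13·63) → 1449 ÷ (1819/100) = 144900/1819 ≈ 79.659
Max retention: S = 1000/(144900/1819) − 10 = 3700/1449 in (≈ 2.553 in)
Ia = 0.2·(3700/1449) = 740/1449 in ≈ 0.511 in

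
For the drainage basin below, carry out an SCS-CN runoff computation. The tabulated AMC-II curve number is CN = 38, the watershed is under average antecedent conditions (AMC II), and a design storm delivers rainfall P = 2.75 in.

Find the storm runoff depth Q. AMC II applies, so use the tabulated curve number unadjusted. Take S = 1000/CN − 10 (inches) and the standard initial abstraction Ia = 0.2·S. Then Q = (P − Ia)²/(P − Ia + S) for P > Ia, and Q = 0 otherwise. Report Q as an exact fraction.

AMC II — tabulated CN = 38 applies directly.
Max retention: S = 1000/38 − 10 = 310/19 in (≈ 16.316 in)
Ia = 0.2S: 0.2·16.316 = 3.263 in (exactly 62/19)
P = 2.750 ≤ Ia = 3.263 in: entire storm abstracted, Q = 0.

Q = 0 in ≈ 0.000 in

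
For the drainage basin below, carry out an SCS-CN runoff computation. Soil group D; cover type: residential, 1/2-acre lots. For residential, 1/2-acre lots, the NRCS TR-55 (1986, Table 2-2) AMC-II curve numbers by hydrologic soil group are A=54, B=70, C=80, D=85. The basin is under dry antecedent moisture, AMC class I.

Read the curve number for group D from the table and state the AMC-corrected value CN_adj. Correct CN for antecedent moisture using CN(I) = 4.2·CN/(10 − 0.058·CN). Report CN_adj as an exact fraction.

CN_adj = 11900/169 ≈ 70.414

NRCS table: residential, 1/2-acre lots, soil group D → CN(II) = 85
Dry (AMC I): CN(I) = 4.2·85/(10 − 0.058·85) = 357/(507/100) = 11900/169 ≈ 70.414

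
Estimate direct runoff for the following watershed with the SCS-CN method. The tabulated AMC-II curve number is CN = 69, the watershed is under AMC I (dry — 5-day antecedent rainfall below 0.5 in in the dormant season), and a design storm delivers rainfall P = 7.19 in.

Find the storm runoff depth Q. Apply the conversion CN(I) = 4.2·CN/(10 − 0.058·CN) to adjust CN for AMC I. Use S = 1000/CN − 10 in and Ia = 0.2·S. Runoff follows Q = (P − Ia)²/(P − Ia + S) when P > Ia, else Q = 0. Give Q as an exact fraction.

Q = 535576612561/330637311900 in ≈ 1.620 in

CN(I) from CN(II)=69: (4.2·69)/(10 − 0.058·69) = 144900/2999 ≈ 48.316
S = 1000/(144900/2999) − 10 = 15500/1449 in ≈ 10.697 in
Ia = 0.2S: 0.2·10.697 = 2.139 in (exactly 3100/1449)
Excess rainfall: 7.190 − 2.139 = 5.051 in; P > Ia so Q > 0
Runoff Q = (P−Ia)²/(P−Ia+S) = (5.051)²/(5.051+10.697) = 535576612561/330637311900 ≈ 1.620 in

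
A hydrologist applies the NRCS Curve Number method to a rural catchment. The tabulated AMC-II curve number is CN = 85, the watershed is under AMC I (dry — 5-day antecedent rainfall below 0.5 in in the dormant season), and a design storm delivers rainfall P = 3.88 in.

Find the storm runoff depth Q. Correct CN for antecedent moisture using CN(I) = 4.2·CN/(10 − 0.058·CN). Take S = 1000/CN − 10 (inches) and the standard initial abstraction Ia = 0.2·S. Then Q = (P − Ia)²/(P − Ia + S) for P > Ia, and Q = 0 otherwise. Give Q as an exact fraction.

Dry (AMC I): CN(I) = 4.2·85/(10 − 0.058·85) = 357/(507/100) = 11900/169 ≈ 70.414
S = 1000/(11900/169) − 10 = 500/119 in ≈ 4.202 in
Ia = 0.2·(500/119) = 100/119 in ≈ 0.840 in
P − Ia = 3.880 − 0.840 = 9043/2975 ≈ 3.040 in (> 0, runoff occurs)
Runoff Q = (P−Ia)²/(P−Ia+S) = (3.040)²/(3.040+4.202) = 81775849/64090425 ≈ 1.276 in

Q = 81775849/64090425 in ≈ 1.276 in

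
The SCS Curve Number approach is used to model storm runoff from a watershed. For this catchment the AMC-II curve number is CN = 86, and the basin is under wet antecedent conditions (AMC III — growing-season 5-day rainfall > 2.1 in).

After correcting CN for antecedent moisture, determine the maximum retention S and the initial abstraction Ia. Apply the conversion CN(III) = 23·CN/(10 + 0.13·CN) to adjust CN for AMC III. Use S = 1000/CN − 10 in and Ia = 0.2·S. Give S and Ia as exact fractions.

S = 700/989 in ≈ 0.708 in; Ia = 140/989 in ≈ 0.142 in

CN(III) from CN(II)=86: (23·86)/(10 + 0.13·86) = 98900/1059 ≈ 93.390
Retention S: 1000/CN − 10 with CN=93.390 → S = 700/989 ≈ 0.708 in
Ia = 0.2·(700/989) = 140/989 in ≈ 0.142 in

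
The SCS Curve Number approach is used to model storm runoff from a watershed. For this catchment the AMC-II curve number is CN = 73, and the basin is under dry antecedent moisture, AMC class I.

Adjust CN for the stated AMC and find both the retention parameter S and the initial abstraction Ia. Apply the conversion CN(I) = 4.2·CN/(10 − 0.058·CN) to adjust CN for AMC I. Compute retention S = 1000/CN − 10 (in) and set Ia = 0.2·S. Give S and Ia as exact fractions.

CN(I) from CN(II)=73: (4.2·73)/(10 − 0.058·73) = 51100/961 ≈ 53.174
Max retention: S = 1000/(51100/961) − 10 = 4500/511 in (≈ 8.806 in)
Ia = 0.2S: 0.2·8.806 = 1.761 in (exactly 900/511)

S = 4500/511 in ≈ 8.806 in; Ia = 900/511 in ≈ 1.761 in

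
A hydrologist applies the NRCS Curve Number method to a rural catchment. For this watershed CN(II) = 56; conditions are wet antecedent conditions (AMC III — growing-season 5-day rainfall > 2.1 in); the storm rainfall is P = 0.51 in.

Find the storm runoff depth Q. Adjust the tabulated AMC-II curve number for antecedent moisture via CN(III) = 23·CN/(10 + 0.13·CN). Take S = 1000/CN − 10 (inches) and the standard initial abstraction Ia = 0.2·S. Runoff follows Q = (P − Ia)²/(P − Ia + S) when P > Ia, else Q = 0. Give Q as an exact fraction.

Adjust CN=56 to AMC III: 23·56/(10 + 0.13·56) → 1288 ÷ (432/25) = 4025/54 ≈ 74.537
Max retention: S = 1000/(4025/54) − 10 = 550/161 in (≈ 3.416 in)
Ia = 0.2·(550/161) = 110/161 in ≈ 0.683 in
P = 0.510 ≤ Ia = 0.683 in: entire storm abstracted, Q = 0.

Q = 0 in ≈ 0.000 in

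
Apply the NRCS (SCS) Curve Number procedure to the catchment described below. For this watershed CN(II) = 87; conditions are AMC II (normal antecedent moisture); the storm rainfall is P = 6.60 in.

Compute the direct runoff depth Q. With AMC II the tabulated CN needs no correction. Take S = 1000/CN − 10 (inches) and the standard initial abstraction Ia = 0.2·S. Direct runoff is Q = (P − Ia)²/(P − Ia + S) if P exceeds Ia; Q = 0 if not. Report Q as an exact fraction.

Q = 7513081/1475085 in ≈ 5.093 in

CN(II) = 87; AMC II needs no correction.
S = 1000/87 − 10 = 130/87 in ≈ 1.494 in
Ia = 0.2S: 0.2·1.494 = 0.299 in (exactly 26/87)
Since P=6.600 > Ia=0.299: effective rainfall P−Ia = 2741/435 in
Q: (2741/435)² ÷ (3391/435) = 7513081/1475085 in (≈ 5.093 in)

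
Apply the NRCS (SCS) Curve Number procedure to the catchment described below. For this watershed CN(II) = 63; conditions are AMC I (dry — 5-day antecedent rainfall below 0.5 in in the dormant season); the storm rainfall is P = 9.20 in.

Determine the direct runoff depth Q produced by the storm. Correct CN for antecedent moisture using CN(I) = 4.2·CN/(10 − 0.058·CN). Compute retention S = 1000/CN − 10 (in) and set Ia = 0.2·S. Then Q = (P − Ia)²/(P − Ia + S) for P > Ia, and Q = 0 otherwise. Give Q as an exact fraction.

CN(I) from CN(II)=63: (4.2·63)/(10 − 0.058·63) = 132300/3173 ≈ 41.696
Retention S: 1000/CN − 10 with CN=41.696 → S = 18500/1323 ≈ 13.983 in
Ia = 0.2·(18500/1323) = 3700/1323 in ≈ 2.797 in
P − Ia = 9.200 − 2.797 = 42358/6615 ≈ 6.403 in (> 0, runoff occurs)
Q: (42358/6615)² ÷ (134858/6615) = 897100082/446042835 in (≈ 2.011 in)

Q = 897100082/446042835 in ≈ 2.011 in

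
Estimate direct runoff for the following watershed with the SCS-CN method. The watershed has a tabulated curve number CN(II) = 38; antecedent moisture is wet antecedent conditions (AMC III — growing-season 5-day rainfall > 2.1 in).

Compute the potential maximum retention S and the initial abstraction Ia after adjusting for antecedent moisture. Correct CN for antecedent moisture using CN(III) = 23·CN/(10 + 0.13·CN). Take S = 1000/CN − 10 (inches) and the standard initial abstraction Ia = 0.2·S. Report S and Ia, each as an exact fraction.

Wet (AMC III): CN(III) = 23·38/(10 + 0.13·38) = 874/(747/50) = 43700/747 ≈ 58.501
S = 1000/(43700/747) − 10 = 3100/437 in ≈ 7.094 in
Initial abstraction Ia = S/5 = (3100/437)/5 = 620/437 ≈ 1.419 in

S = 3100/437 in ≈ 7.094 in; Ia = 620/437 in ≈ 1.419 in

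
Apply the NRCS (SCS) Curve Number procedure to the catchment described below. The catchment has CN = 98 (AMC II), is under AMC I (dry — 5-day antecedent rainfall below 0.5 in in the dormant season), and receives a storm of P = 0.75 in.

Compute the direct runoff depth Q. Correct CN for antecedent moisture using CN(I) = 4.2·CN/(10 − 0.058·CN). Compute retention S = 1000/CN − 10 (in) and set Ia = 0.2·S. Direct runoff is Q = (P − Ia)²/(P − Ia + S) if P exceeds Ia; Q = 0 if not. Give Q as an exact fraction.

CN(I) from CN(II)=98: (4.2·98)/(10 − 0.058·98) = 102900/1079 ≈ 95.366
S = 1000/(102900/1079) − 10 = 500/1029 in ≈ 0.486 in
Ia = 0.2S: 0.2·0.486 = 0.097 in (exactly 100/1029)
Excess rainfall: 0.750 − 0.097 = 0.653 in; P > Ia so Q > 0
Q = (2687/4116)²/((2687/4116) + 500/1029) = (7219969/16941456)/(4687/4116) = 7219969/19291692 in ≈ 0.374 in

Q = 7219969/19291692 in ≈ 0.374 in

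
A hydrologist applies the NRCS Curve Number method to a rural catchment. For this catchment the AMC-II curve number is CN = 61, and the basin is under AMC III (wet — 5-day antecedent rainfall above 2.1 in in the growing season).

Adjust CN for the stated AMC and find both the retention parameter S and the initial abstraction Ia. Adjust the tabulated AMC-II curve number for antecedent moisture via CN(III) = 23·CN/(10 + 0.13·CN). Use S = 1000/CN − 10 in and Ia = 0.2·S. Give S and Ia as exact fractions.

Adjust CN=61 to AMC III: 23·61/(10 + 0.13·61) → 1403 ÷ (1793/100) = 140300/1793 ≈ 78.249
Retention S: 1000/CN − 10 with CN=78.249 → S = 3900/1403 ≈ 2.780 in
Ia = 0.2·(3900/1403) = 780/1403 in ≈ 0.556 in

S = 3900/1403 in ≈ 2.780 in; Ia = 780/1403 in ≈ 0.556 in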